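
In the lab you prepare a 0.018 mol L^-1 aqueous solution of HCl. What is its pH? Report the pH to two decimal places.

HCl is a strong acid and dissociates completely, so [H+] = 0.018 M.
pH = -log(0.018) = 1.74

pH = 1.74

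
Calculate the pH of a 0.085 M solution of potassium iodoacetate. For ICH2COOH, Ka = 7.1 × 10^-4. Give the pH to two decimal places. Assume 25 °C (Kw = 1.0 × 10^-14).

ICH2COO- is the conjugate base of the weak acid ICH2COOH.
Kb = Kw/Ka = 1.0×10^-14 / 7.1 × 10^-4 = 1.41 × 10^-11
Let x = [OH-] at equilibrium. Kb = x²/(0.085 − x).
Neglecting x in the denominator: x = √(1.41 × 10^-11 × 0.085) = 1.09 × 10^-6 M
pOH = −log(1.09 × 10^-6) = 5.96; pH = 14.00 − 5.96 = 8.04

pH = 8.04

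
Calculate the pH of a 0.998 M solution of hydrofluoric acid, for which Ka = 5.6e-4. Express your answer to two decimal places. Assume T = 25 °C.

pH = 1.63

HF ⇌ F- + H+
Let x = [H+] at equilibrium. Ka = x²/(0.998 − x).
Assume x ≪ 0.998: x ≈ √(5.6 × 10^-4 × 0.998) = 2.36 × 10^-2 M
pH = −log[H+] = −log(2.36 × 10^-2) = 1.63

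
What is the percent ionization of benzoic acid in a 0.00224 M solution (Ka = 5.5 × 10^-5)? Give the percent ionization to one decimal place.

14.5%

C6H5COOH ⇌ C6H5COO- + H+; let x = [H+] at equilibrium.
Solve x² + 5.5e-05x − 1.23e-07 = 0 → x = 3.25 × 10^-4 M
Fraction ionized = 3.25 × 10^-4 / 0.00224 = 0.1451 → 14.5%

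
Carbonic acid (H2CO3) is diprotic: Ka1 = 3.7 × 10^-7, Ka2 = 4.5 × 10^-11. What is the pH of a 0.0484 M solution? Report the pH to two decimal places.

Ka1 ≫ Ka2, so treat the first dissociation as the only significant source of H+.
Ka1 = x²/(0.0484 − x) = 3.7 × 10^-7
x ≈ √(3.7 × 10^-7 × 0.0484) = 1.34 × 10^-4 M
pH = −log(1.34 × 10^-4) = 3.87

pH = 3.87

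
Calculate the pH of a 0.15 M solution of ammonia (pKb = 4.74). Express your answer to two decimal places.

NH3 + H2O ⇌ NH4+ + OH-
Kb = 10^(−4.74) = 1.82 × 10^-5
Kb = x²/(0.15 − x) = 1.82 × 10^-5
Neglecting x in the denominator: x = √(1.82 × 10^-5 × 0.15) = 1.65 × 10^-3 M
(x/C₀ = 1.1% < 5%, so the approximation holds.)
pOH = −log(1.65 × 10^-3) = 2.78; pH = 14.00 − 2.78 = 11.22

pH = 11.22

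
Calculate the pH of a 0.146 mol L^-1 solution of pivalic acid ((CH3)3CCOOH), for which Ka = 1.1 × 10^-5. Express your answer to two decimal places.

(CH3)3CCOOH ⇌ (CH3)3CCOO- + H+
Ka = [H+]²/(0.146 − [H+]) = 1.1 × 10^-5
Since Ka ≪ C₀, [H+] ≈ √(Ka·C₀) = 1.27 × 10^-3 M.
pH = −log(1.27 × 10^-3) = 2.90

pH = 2.90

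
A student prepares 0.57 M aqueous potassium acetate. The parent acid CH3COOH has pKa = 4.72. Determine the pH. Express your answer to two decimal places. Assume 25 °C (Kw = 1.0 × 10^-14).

CH3COO- is the conjugate base of the weak acid CH3COOH.
Ka = 10^(−4.72) = 1.91 × 10^-5
Kb = Kw/Ka = 1.0×10^-14 / 1.91 × 10^-5 = 5.24 × 10^-10
Kb = [OH-]²/(0.57 − [OH-]) = 5.24 × 10^-10
Neglecting [OH-] in the denominator: [OH-] = √(5.24 × 10^-10 × 0.57) = 1.73 × 10^-5 M
pOH = −log(1.73 × 10^-5) = 4.76; pH = 14.00 − 4.76 = 9.24

pH = 9.24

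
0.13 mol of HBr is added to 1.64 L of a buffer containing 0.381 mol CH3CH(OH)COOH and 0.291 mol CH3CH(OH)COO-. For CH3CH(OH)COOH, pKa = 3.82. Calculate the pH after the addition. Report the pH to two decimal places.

After neutralization: n(CH3CH(OH)COOH) = 0.511 mol, n(CH3CH(OH)COO-) = 0.161 mol.
pH = pKa + log(n_CH3CH(OH)COO-/n_CH3CH(OH)COOH) = 3.82 + log(0.161/0.511) = 3.82 + (-0.502)

pH = 3.32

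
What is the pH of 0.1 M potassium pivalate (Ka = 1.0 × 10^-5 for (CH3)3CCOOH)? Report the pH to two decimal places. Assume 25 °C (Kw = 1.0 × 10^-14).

(CH3)3CCOO- is the conjugate base of the weak acid (CH3)3CCOOH.
Kb = Kw/Ka = 1.0×10^-14 / 1.0 × 10^-5 = 1.00 × 10^-9
Kb = [OH-]²/(0.1 − [OH-]) = 1.00 × 10^-9
Since Kb ≪ C₀, [OH-] ≈ √(Kb·C₀) = 1.00 × 10^-5 M.
Check: 0.01% ionized — well under 5%, approximation valid.
pOH = 5.00, so pH = 14.00 − pOH = 9.00

pH = 9.00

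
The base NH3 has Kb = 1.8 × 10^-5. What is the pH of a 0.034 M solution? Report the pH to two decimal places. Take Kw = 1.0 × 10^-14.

NH3 + H2O ⇌ NH4+ + OH-
Let x = [OH-] at equilibrium. Kb = x²/(0.034 − x).
Neglecting x in the denominator: x = √(1.8 × 10^-5 × 0.034) = 7.82 × 10^-4 M
Check: 2.3% ionized — well under 5%, approximation valid.
pOH = −log(7.82 × 10^-4) = 3.11; pH = 14.00 − 3.11 = 10.89

pH = 10.89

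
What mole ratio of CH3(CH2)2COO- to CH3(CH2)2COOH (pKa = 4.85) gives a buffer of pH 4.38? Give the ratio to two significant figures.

pH = pKa + log(r) ⇒ log(r) = 4.38 − 4.85 = -0.47
r = [CH3(CH2)2COO-]/[CH3(CH2)2COOH] = 10^(-0.47) = 0.339

ratio = 0.34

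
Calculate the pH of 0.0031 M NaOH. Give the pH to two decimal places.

NaOH is a strong base; [OH-] = 0.0031 M.
pOH = -log(0.0031) = 2.51
pH = 14.00 - 2.51 = 11.49

pH = 11.49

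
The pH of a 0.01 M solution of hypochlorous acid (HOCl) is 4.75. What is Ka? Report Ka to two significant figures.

[H+] = 10^(-4.75) = 1.78 × 10^-5 M
At equilibrium [HA] = 0.01 − 1.78 × 10^-5 = 9.98 × 10^-3 M
Ka = [H+][A-]/[HA] = (1.78 × 10^-5)² / 9.98 × 10^-3 = 3.2 × 10^-8

Ka = 3.2 × 10^-8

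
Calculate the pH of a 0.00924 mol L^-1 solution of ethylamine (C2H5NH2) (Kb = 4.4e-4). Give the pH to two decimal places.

pH = 11.26

C2H5NH2 + H2O ⇌ C2H5NH3+ + OH-
From the ICE table, Kb = x²/(0.00924 − x) = 4.4 × 10^-4.
x is not negligible relative to C₀; solve x² + 0.00044·x − 4.07e-06 = 0.
x = [−0.00044 + √(0.00044² + 1.63e-05)]/2 = 1.81 × 10^-3 M
pOH = 2.74, so pH = 14.00 − pOH = 11.26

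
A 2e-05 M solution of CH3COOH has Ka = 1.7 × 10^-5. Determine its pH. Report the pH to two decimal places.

pH = 4.93

CH3COOH ⇌ CH3COO- + H+
Ka = [H+]²/(2e-05 − [H+]) = 1.7 × 10^-5
Here C₀/Ka ≈ 1.18, so the small-[H+] approximation fails. Use the quadratic:
[H+] = [−1.7e-05 + √(1.7e-05² + 1.36e-09)]/2 = 1.18 × 10^-5 M
pH = −log[H+] = −log(1.18 × 10^-5) = 4.93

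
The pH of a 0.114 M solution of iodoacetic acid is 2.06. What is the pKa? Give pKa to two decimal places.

[H+] = 10^(-2.06) = 8.71 × 10^-3 M
At equilibrium [HA] = 0.114 − 8.71 × 10^-3 = 1.05 × 10^-1 M
Ka = [H+][A-]/[HA] = (8.71 × 10^-3)² / 1.05 × 10^-1 = 7.23 × 10^-4
pKa = -log(7.23 × 10^-4) = 3.14

pKa = 3.14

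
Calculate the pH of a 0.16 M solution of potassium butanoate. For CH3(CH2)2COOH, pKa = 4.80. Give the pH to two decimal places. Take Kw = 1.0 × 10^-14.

CH3(CH2)2COO- is the conjugate base of the weak acid CH3(CH2)2COOH.
Ka = 10^(−4.80) = 1.58 × 10^-5
Kb = Kw/Ka = 1.0×10^-14 / 1.58 × 10^-5 = 6.33 × 10^-10
From the ICE table, Kb = [OH-]²/(0.16 − [OH-]) = 6.33 × 10^-10.
Neglecting [OH-] in the denominator: [OH-] = √(6.33 × 10^-10 × 0.16) = 1.01 × 10^-5 M
Check: 0.0063% ionized — well under 5%, approximation valid.
pOH = −log(1.01 × 10^-5) = 5.00; pH = 14.00 − 5.00 = 9.00

pH = 9.00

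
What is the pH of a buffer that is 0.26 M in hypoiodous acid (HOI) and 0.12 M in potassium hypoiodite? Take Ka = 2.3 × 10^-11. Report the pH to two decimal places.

pKa = −log(2.3 × 10^-11) = 10.638
pH = pKa + log([A⁻]/[HA]) = 10.638 + log(0.12/0.26)
pH = 10.638 + (-0.336) = 10.30

pH = 10.30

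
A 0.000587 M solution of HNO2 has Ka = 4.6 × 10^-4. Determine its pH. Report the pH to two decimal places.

pH = 3.47

HNO2 ⇌ NO2- + H+
Ka = [H+]²/(0.000587 − [H+]) = 4.6 × 10^-4
The 5% rule fails; solving [H+]² + Ka·[H+] − Ka·C₀ = 0 exactly:
[H+] = (−Ka + √(Ka² + 4·Ka·C₀))/2 = 3.38 × 10^-4 M
pH = −log(3.38 × 10^-4) = 3.47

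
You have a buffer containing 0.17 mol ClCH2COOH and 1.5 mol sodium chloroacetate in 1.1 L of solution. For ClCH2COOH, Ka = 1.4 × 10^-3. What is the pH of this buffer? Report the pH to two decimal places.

pH = 3.80

pKa = −log(1.4 × 10^-3) = 2.854
Henderson–Hasselbalch: pH = pKa + log([ClCH2COO-]/[ClCH2COOH]) = 2.854 + log(1.5/0.17)
pH = 2.854 + (+0.946) = 3.80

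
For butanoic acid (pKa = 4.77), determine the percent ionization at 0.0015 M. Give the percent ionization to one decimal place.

10.1%

CH3(CH2)2COOH ⇌ CH3(CH2)2COO- + H+; let x = [H+] at equilibrium.
Ka = 10^(−4.77) = 1.70 × 10^-5
Solve x² + 1.7e-05x − 2.55e-08 = 0 → x = 1.51 × 10^-4 M
Fraction ionized = 1.51 × 10^-4 / 0.0015 = 0.1007 → 10.1%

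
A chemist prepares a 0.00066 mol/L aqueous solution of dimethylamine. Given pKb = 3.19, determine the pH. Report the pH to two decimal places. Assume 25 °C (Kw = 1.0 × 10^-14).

(CH3)2NH + H2O ⇌ (CH3)2NH2+ + OH-
Kb = 10^(−3.19) = 6.46 × 10^-4
Kb = x²/(0.00066 − x) = 6.46 × 10^-4
The 5% rule fails; solving x² + Kb·x − Kb·C₀ = 0 exactly:
x = (−Kb + √(Kb² + 4·Kb·C₀))/2 = 4.05 × 10^-4 M
pOH = 3.39, so pH = 14.00 − pOH = 10.61

pH = 10.61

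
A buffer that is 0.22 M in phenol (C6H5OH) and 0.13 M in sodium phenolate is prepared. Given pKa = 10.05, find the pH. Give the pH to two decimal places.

pH = 9.82

Using pH = pKa + log([base]/[acid]) with [base]/[acid] = 0.13/0.22:
pH = 10.05 + (-0.228) = 9.82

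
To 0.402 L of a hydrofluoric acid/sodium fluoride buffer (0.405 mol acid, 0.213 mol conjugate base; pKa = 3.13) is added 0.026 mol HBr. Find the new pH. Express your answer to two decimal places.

Added H+ converts F- to HF: HF → 0.431 mol, F- → 0.187 mol.
Henderson–Hasselbalch with mole ratio 0.187/0.431: pH = 3.13 + (-0.363)

pH = 2.77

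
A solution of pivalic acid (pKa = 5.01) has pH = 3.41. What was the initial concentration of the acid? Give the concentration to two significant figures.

[H+] = 10^(-3.41) = 3.89 × 10^-4 M = x
Ka = 10^(−5.01) = 9.77 × 10^-6
Ka = x²/(C₀ − x) ⇒ C₀ = x + x²/Ka
C₀ = 3.89 × 10^-4 + (3.89 × 10^-4)²/(9.77 × 10^-6) = 1.59 × 10^-2 M

C₀ = 1.6 × 10^-2 M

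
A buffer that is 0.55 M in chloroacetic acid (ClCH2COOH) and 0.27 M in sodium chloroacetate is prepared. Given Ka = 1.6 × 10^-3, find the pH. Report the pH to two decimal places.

pKa = −log(1.6 × 10^-3) = 2.796
Using pH = pKa + log([base]/[acid]) with [base]/[acid] = 0.27/0.55:
pH = 2.796 + (-0.309) = 2.49

pH = 2.49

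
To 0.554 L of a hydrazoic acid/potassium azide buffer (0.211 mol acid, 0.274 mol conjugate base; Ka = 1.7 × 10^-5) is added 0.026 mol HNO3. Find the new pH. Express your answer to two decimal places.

Added H+ converts N3- to HN3: HN3 → 0.237 mol, N3- → 0.248 mol.
pKa = −log(1.7 × 10^-5) = 4.770
Henderson–Hasselbalch with mole ratio 0.248/0.237: pH = 4.770 + (+0.020)

pH = 4.79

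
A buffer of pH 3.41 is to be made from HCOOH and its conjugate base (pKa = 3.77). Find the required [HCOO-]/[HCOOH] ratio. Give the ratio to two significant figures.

ratio = 0.44

pH = pKa + log(r) ⇒ log(r) = 3.41 − 3.77 = -0.36
r = [HCOO-]/[HCOOH] = 10^(-0.36) = 0.437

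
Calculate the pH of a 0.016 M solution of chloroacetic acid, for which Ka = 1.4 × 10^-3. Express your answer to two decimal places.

ClCH2COOH ⇌ ClCH2COO- + H+
Ka = x²/(0.016 − x) = 1.4 × 10^-3
The 5% rule fails; solving x² + Ka·x − Ka·C₀ = 0 exactly:
x = [−0.0014 + √(0.0014² + 8.96e-05)]/2 = 4.08 × 10^-3 M
pH = −log[H+] = −log(4.08 × 10^-3) = 2.39

pH = 2.39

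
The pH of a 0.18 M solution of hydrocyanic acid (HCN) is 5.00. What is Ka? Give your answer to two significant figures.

[H+] = 10^(-5.00) = 1.00 × 10^-5 M
At equilibrium [HA] = 0.18 − 1.00 × 10^-5 = 1.80 × 10^-1 M
Ka = [H+][A-]/[HA] = (1.00 × 10^-5)² / 1.80 × 10^-1 = 5.6 × 10^-10

Ka = 5.6 × 10^-10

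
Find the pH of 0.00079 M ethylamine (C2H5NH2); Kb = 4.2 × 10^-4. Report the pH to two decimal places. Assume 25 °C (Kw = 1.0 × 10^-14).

pH = 10.61

C2H5NH2 + H2O ⇌ C2H5NH3+ + OH-
From the ICE table, Kb = [OH-]²/(0.00079 − [OH-]) = 4.2 × 10^-4.
Here C₀/Kb ≈ 1.88, so the small-[OH-] approximation fails. Use the quadratic:
[OH-] = [−0.00042 + √(0.00042² + 1.33e-06)]/2 = 4.03 × 10^-4 M
pOH = −log(4.03 × 10^-4) = 3.39; pH = 14.00 − 3.39 = 10.61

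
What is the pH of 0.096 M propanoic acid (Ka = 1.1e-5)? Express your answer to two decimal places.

CH3CH2COOH ⇌ CH3CH2COO- + H+
From the ICE table, Ka = x²/(0.096 − x) = 1.1 × 10^-5.
Since Ka ≪ C₀, x ≈ √(Ka·C₀) = 1.03 × 10^-3 M.
(x/C₀ = 1.1% < 5%, so the approximation holds.)
pH = −log[H+] = −log(1.03 × 10^-3) = 2.99

pH = 2.99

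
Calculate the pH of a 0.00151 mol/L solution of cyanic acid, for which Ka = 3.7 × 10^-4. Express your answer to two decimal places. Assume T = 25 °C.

pH = 3.23

HOCN ⇌ OCN- + H+
Let x = [H+] at equilibrium. Ka = x²/(0.00151 − x).
The 5% rule fails; solving x² + Ka·x − Ka·C₀ = 0 exactly:
x = [−0.00037 + √(0.00037² + 2.23e-06)]/2 = 5.85 × 10^-4 M
pH = −log(5.85 × 10^-4) = 3.23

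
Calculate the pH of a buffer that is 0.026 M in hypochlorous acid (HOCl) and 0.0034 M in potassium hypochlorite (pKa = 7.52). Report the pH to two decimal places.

pH = 6.64

pH = pKa + log([A⁻]/[HA]) = 7.52 + log(0.0034/0.026)
pH = 7.52 + (-0.883) = 6.64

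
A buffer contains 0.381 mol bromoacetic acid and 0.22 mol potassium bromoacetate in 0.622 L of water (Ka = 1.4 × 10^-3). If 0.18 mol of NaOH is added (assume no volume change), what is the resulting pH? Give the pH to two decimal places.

pH = 3.15

OH- converts BrCH2COOH to BrCH2COO-: BrCH2COOH → 0.201 mol, BrCH2COO- → 0.4 mol.
pKa = −log(1.4 × 10^-3) = 2.854
Henderson–Hasselbalch with mole ratio 0.4/0.201: pH = 2.854 + (+0.299)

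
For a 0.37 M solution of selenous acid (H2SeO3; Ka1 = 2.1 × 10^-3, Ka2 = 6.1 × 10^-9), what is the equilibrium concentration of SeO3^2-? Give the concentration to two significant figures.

6.1 × 10^-9 M

First ionization gives [H+] ≈ [HSeO3-] = 2.68 × 10^-2 M.
Second step: Ka2 = [H+][SeO3^2-]/[HSeO3-] ≈ [SeO3^2-] (since [H+] ≈ [HSeO3-]).
So [SeO3^2-] ≈ Ka2.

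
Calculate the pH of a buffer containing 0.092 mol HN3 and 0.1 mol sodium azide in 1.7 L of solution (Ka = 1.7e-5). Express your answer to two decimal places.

pKa = −log(1.7 × 10^-5) = 4.770
Using pH = pKa + log([base]/[acid]) with [base]/[acid] = 0.1/0.092:
pH = 4.770 + (+0.036) = 4.81

pH = 4.81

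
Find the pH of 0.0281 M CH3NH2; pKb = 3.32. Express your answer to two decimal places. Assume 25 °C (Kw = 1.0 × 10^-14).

CH3NH2 + H2O ⇌ CH3NH3+ + OH-
Kb = 10^(−3.32) = 4.79 × 10^-4
From the ICE table, Kb = [OH-]²/(0.0281 − [OH-]) = 4.79 × 10^-4.
The 5% rule fails; solving [OH-]² + Kb·[OH-] − Kb·C₀ = 0 exactly:
[OH-] = [−0.000479 + √(0.000479² + 5.38e-05)]/2 = 3.44 × 10^-3 M
pOH = −log(3.44 × 10^-3) = 2.46; pH = 14.00 − 2.46 = 11.54

pH = 11.54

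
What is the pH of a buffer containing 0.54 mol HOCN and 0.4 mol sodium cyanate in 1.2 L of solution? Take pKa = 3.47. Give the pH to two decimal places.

Using pH = pKa + log([base]/[acid]) with [base]/[acid] = 0.4/0.54:
pH = 3.47 + (-0.130) = 3.34

pH = 3.34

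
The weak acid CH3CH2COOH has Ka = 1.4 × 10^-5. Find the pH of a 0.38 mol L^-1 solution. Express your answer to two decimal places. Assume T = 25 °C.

pH = 2.64

CH3CH2COOH ⇌ CH3CH2COO- + H+
From the ICE table, Ka = [H+]²/(0.38 − [H+]) = 1.4 × 10^-5.
Assume [H+] ≪ 0.38: [H+] ≈ √(1.4 × 10^-5 × 0.38) = 2.31 × 10^-3 M
([H+]/C₀ = 0.61% < 5%, so the approximation holds.)
pH = −log(2.31 × 10^-3) = 2.64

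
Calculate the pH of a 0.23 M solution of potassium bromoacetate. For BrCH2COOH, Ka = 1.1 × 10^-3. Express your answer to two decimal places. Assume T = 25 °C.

pH = 8.16

BrCH2COO- is the conjugate base of the weak acid BrCH2COOH.
Kb = Kw/Ka = 1.0×10^-14 / 1.1 × 10^-3 = 9.09 × 10^-12
Kb = [OH-]²/(0.23 − [OH-]) = 9.09 × 10^-12
Since Kb ≪ C₀, [OH-] ≈ √(Kb·C₀) = 1.45 × 10^-6 M.
Check: 0.00063% ionized — well under 5%, approximation valid.
pOH = −log(1.45 × 10^-6) = 5.84; pH = 14.00 − 5.84 = 8.16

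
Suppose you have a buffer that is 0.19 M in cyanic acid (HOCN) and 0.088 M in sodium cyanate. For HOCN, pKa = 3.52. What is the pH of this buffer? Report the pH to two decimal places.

pH = 3.19

pH = pKa + log([A⁻]/[HA]) = 3.52 + log(0.088/0.19)
pH = 3.52 + (-0.334) = 3.19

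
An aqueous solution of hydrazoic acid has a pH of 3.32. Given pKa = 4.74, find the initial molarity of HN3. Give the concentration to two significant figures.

[H+] = 10^(-3.32) = 4.79 × 10^-4 M = x
Ka = 10^(−4.74) = 1.82 × 10^-5
Ka = x²/(C₀ − x) ⇒ C₀ = x + x²/Ka
C₀ = 4.79 × 10^-4 + (4.79 × 10^-4)²/(1.82 × 10^-5) = 1.31 × 10^-2 M

C₀ = 1.3 × 10^-2 M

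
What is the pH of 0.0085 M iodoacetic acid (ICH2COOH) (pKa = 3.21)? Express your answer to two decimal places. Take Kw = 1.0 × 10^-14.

pH = 2.70

ICH2COOH ⇌ ICH2COO- + H+
Ka = 10^(−3.21) = 6.17 × 10^-4
From the ICE table, Ka = x²/(0.0085 − x) = 6.17 × 10^-4.
Here C₀/Ka ≈ 13.8, so the small-x approximation fails. Use the quadratic:
x = [−0.000617 + √(0.000617² + 2.1e-05)]/2 = 2.00 × 10^-3 M
pH = −log(2.00 × 10^-3) = 2.70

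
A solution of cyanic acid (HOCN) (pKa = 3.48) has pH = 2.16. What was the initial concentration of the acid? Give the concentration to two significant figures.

[H+] = 10^(-2.16) = 6.92 × 10^-3 M = x
Ka = 10^(−3.48) = 3.31 × 10^-4
Ka = x²/(C₀ − x) ⇒ C₀ = x + x²/Ka
C₀ = 6.92 × 10^-3 + (6.92 × 10^-3)²/(3.31 × 10^-4) = 1.52 × 10^-1 M

C₀ = 1.5 × 10^-1 M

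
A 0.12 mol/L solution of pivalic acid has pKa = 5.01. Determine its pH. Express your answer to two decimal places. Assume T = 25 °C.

pH = 2.97

(CH3)3CCOOH ⇌ (CH3)3CCOO- + H+
Ka = 10^(−5.01) = 9.77 × 10^-6
From the ICE table, Ka = [H+]²/(0.12 − [H+]) = 9.77 × 10^-6.
Neglecting [H+] in the denominator: [H+] = √(9.77 × 10^-6 × 0.12) = 1.08 × 10^-3 M
pH = −log(1.08 × 10^-3) = 2.97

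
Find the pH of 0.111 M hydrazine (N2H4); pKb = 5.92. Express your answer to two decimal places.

N2H4 + H2O ⇌ N2H5+ + OH-
Kb = 10^(−5.92) = 1.20 × 10^-6
Kb = x²/(0.111 − x) = 1.20 × 10^-6
Assume x ≪ 0.111: x ≈ √(1.20 × 10^-6 × 0.111) = 3.65 × 10^-4 M
(x/C₀ = 0.33% < 5%, so the approximation holds.)
pOH = −log(3.65 × 10^-4) = 3.44; pH = 14.00 − 3.44 = 10.56

pH = 10.56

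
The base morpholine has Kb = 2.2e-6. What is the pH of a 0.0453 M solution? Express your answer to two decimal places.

C4H8ONH + H2O ⇌ C4H8ONH2+ + OH-
From the ICE table, Kb = x²/(0.0453 − x) = 2.2 × 10^-6.
Since Kb ≪ C₀, x ≈ √(Kb·C₀) = 3.16 × 10^-4 M.
Check: 0.7% ionized — well under 5%, approximation valid.
pOH = −log(3.16 × 10^-4) = 3.50; pH = 14.00 − 3.50 = 10.50

pH = 10.50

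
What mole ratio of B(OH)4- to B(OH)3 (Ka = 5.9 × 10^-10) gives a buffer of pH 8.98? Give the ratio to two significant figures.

ratio = 0.56

pKa = -log(5.9 × 10^-10) = 9.229
pH = pKa + log(r) ⇒ log(r) = 8.98 − 9.229 = -0.249
r = [B(OH)4-]/[B(OH)3] = 10^(-0.249) = 0.564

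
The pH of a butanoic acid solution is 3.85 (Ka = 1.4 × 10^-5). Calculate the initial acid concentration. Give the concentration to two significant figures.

C₀ = 1.6 × 10^-3 M

[H+] = 10^(-3.85) = 1.41 × 10^-4 M = x
Ka = x²/(C₀ − x) ⇒ C₀ = x + x²/Ka
C₀ = 1.41 × 10^-4 + (1.41 × 10^-4)²/(1.4 × 10^-5) = 1.56 × 10^-3 M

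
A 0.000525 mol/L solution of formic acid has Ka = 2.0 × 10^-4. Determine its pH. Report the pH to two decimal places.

HCOOH ⇌ HCOO- + H+
From the ICE table, Ka = x²/(0.000525 − x) = 2.0 × 10^-4.
x is not negligible relative to C₀; solve x² + 0.0002·x − 1.05e-07 = 0.
x = (−Ka + √(Ka² + 4·Ka·C₀))/2 = 2.39 × 10^-4 M
pH = −log(2.39 × 10^-4) = 3.62

pH = 3.62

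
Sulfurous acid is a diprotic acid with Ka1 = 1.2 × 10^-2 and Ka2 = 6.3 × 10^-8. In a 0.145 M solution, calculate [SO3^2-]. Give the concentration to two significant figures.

First ionization gives [H+] ≈ [HSO3-] = 3.61 × 10^-2 M.
Second step: Ka2 = [H+][SO3^2-]/[HSO3-] ≈ [SO3^2-] (since [H+] ≈ [HSO3-]).
So [SO3^2-] ≈ Ka2.

6.3 × 10^-8 M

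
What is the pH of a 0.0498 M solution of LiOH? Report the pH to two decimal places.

pH = 12.70

LiOH is a strong base; [OH-] = 0.0498 M.
pOH = -log(0.0498) = 1.30
pH = 14.00 - 1.30 = 12.70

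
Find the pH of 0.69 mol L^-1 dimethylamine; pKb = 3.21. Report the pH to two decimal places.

(CH3)2NH + H2O ⇌ (CH3)2NH2+ + OH-
Kb = 10^(−3.21) = 6.17 × 10^-4
From the ICE table, Kb = [OH-]²/(0.69 − [OH-]) = 6.17 × 10^-4.
Since Kb ≪ C₀, [OH-] ≈ √(Kb·C₀) = 2.06 × 10^-2 M.
Check: 3% ionized — well under 5%, approximation valid.
pOH = −log(2.06 × 10^-2) = 1.69; pH = 14.00 − 1.69 = 12.31

pH = 12.31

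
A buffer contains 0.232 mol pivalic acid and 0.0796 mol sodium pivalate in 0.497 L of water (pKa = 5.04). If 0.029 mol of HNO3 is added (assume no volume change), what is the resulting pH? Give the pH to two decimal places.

After neutralization: n((CH3)3CCOOH) = 0.261 mol, n((CH3)3CCOO-) = 0.0506 mol.
pH = pKa + log([A⁻]/[HA]) = 5.04 + log(0.0506/0.261) = 5.04 -0.712

pH = 4.33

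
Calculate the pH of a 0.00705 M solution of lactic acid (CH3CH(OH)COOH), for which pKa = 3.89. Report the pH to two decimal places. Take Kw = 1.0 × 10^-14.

pH = 3.05

CH3CH(OH)COOH ⇌ CH3CH(OH)COO- + H+
Ka = 10^(−3.89) = 1.29 × 10^-4
Ka = [H+]²/(0.00705 − [H+]) = 1.29 × 10^-4
Here C₀/Ka ≈ 54.7, so the small-[H+] approximation fails. Use the quadratic:
[H+] = [−0.000129 + √(0.000129² + 3.64e-06)]/2 = 8.91 × 10^-4 M
pH = −log[H+] = −log(8.91 × 10^-4) = 3.05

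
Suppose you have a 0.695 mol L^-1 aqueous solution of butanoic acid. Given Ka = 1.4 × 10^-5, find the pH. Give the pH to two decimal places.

pH = 2.51

CH3(CH2)2COOH ⇌ CH3(CH2)2COO- + H+
From the ICE table, Ka = [H+]²/(0.695 − [H+]) = 1.4 × 10^-5.
Since Ka ≪ C₀, [H+] ≈ √(Ka·C₀) = 3.12 × 10^-3 M.
pH = −log[H+] = −log(3.12 × 10^-3) = 2.51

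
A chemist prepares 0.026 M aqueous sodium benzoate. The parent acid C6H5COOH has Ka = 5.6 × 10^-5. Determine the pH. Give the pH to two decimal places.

pH = 8.33

C6H5COO- is the conjugate base of the weak acid C6H5COOH.
Kb = Kw/Ka = 1.0×10^-14 / 5.6 × 10^-5 = 1.79 × 10^-10
From the ICE table, Kb = x²/(0.026 − x) = 1.79 × 10^-10.
Assume x ≪ 0.026: x ≈ √(1.79 × 10^-10 × 0.026) = 2.16 × 10^-6 M
(x/C₀ = 0.0083% < 5%, so the approximation holds.)
pOH = 5.67, so pH = 14.00 − pOH = 8.33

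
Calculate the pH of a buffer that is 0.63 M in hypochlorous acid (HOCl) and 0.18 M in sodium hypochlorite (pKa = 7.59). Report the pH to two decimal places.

pH = 7.05

Henderson–Hasselbalch: pH = pKa + log([OCl-]/[HOCl]) = 7.59 + log(0.18/0.63)
pH = 7.59 + (-0.544) = 7.05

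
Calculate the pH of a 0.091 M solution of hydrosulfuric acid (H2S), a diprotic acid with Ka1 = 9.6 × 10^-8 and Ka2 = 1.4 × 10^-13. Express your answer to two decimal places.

pH = 4.03

Since Ka1 ≫ Ka2, the first ionization dominates [H+].
Ka1 = x²/(0.091 − x) = 9.6 × 10^-8
x ≈ √(9.6 × 10^-8 × 0.091) = 9.35 × 10^-5 M
pH = −log(9.35 × 10^-5) = 4.03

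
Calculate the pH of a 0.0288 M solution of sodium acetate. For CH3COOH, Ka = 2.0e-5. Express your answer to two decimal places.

CH3COO- is the conjugate base of the weak acid CH3COOH.
Kb = Kw/Ka = 1.0×10^-14 / 2.0 × 10^-5 = 5.00 × 10^-10
Kb = [OH-]²/(0.0288 − [OH-]) = 5.00 × 10^-10
Neglecting [OH-] in the denominator: [OH-] = √(5.00 × 10^-10 × 0.0288) = 3.79 × 10^-6 M
Check: 0.013% ionized — well under 5%, approximation valid.
pOH = 5.42, so pH = 14.00 − pOH = 8.58

pH = 8.58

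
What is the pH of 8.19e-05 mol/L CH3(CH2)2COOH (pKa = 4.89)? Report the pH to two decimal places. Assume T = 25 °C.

CH3(CH2)2COOH ⇌ CH3(CH2)2COO- + H+
Ka = 10^(−4.89) = 1.29 × 10^-5
Ka = x²/(8.19e-05 − x) = 1.29 × 10^-5
The 5% rule fails; solving x² + Ka·x − Ka·C₀ = 0 exactly:
x = (−Ka + √(Ka² + 4·Ka·C₀))/2 = 2.67 × 10^-5 M
pH = −log(2.67 × 10^-5) = 4.57

pH = 4.57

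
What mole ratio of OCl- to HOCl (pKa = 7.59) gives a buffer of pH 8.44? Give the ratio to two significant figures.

pH = pKa + log(r) ⇒ log(r) = 8.44 − 7.59 = +0.85
r = [OCl-]/[HOCl] = 10^(+0.85) = 7.08

ratio = 7.1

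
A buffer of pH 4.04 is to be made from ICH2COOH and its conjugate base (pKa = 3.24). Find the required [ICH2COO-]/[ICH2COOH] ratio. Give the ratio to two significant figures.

ratio = 6.3

pH = pKa + log(r) ⇒ log(r) = 4.04 − 3.24 = +0.80
r = [ICH2COO-]/[ICH2COOH] = 10^(+0.80) = 6.31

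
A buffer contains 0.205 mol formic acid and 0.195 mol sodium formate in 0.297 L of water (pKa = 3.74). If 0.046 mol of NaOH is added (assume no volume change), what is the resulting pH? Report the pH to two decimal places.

pH = 3.92

OH- converts HCOOH to HCOO-: HCOOH → 0.159 mol, HCOO- → 0.241 mol.
pH = pKa + log(n_HCOO-/n_HCOOH) = 3.74 + log(0.241/0.159) = 3.74 + (+0.181)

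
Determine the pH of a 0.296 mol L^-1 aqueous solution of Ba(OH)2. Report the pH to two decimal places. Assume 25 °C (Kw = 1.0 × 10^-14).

pH = 13.77

Ba(OH)2 is a strong base (each formula unit releases 2 OH-); [OH-] = 0.592 M.
pOH = -log(0.592) = 0.23
pH = 14.00 - 0.23 = 13.77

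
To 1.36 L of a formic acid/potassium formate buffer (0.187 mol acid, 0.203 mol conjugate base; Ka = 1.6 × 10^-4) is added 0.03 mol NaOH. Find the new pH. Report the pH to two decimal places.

pH = 3.97

OH- converts HCOOH to HCOO-: HCOOH → 0.157 mol, HCOO- → 0.233 mol.
pKa = −log(1.6 × 10^-4) = 3.796
pH = pKa + log([A⁻]/[HA]) = 3.796 + log(0.233/0.157) = 3.796 +0.171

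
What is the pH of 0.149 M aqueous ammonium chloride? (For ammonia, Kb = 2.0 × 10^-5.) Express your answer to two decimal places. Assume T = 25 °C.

NH4+ is the conjugate acid of the weak base NH3.
Ka = Kw/Kb = 1.0×10^-14 / 2.0 × 10^-5 = 5.00 × 10^-10
Let x = [H+] at equilibrium. Ka = x²/(0.149 − x).
Since Ka ≪ C₀, x ≈ √(Ka·C₀) = 8.63 × 10^-6 M.
Check: 0.0058% ionized — well under 5%, approximation valid.
pH = −log[H+] = −log(8.63 × 10^-6) = 5.06

pH = 5.06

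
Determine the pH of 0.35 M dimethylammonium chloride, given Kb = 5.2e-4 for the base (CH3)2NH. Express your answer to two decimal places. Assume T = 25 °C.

pH = 5.59

(CH3)2NH2+ is the conjugate acid of the weak base (CH3)2NH.
Ka = Kw/Kb = 1.0×10^-14 / 5.2 × 10^-4 = 1.92 × 10^-11
From the ICE table, Ka = [H+]²/(0.35 − [H+]) = 1.92 × 10^-11.
Since Ka ≪ C₀, [H+] ≈ √(Ka·C₀) = 2.59 × 10^-6 M.
Check: 0.00074% ionized — well under 5%, approximation valid.
pH = −log(2.59 × 10^-6) = 5.59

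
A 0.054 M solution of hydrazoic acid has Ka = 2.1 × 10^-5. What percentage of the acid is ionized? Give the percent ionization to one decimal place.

2.0%

HN3 ⇌ N3- + H+; let x = [H+] at equilibrium.
x ≈ √(Ka·C₀) = √(2.1 × 10^-5 × 0.054) = 1.06 × 10^-3 M
% ionization = x/C₀ × 100% = 1.06 × 10^-3/0.054 × 100% = 2.0%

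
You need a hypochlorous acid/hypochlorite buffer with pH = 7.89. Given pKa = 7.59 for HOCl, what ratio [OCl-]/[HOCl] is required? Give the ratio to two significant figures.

ratio = 2.0

pH = pKa + log(r) ⇒ log(r) = 7.89 − 7.59 = +0.30
r = [OCl-]/[HOCl] = 10^(+0.30) = 2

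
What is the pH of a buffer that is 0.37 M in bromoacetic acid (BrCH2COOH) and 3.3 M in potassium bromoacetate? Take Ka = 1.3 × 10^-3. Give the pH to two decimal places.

pKa = −log(1.3 × 10^-3) = 2.886
pH = pKa + log([A⁻]/[HA]) = 2.886 + log(3.3/0.37)
pH = 2.886 + (+0.950) = 3.84

pH = 3.84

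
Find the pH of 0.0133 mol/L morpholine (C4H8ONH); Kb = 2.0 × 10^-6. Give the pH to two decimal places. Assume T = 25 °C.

C4H8ONH + H2O ⇌ C4H8ONH2+ + OH-
From the ICE table, Kb = [OH-]²/(0.0133 − [OH-]) = 2.0 × 10^-6.
Neglecting [OH-] in the denominator: [OH-] = √(2.0 × 10^-6 × 0.0133) = 1.63 × 10^-4 M
([OH-]/C₀ = 1.2% < 5%, so the approximation holds.)
pOH = −log(1.63 × 10^-4) = 3.79; pH = 14.00 − 3.79 = 10.21

pH = 10.21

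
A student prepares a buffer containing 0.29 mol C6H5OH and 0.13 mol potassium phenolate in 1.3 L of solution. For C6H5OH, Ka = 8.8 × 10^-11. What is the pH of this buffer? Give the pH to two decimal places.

pH = 9.71

pKa = −log(8.8 × 10^-11) = 10.056
Using pH = pKa + log([base]/[acid]) with [base]/[acid] = 0.13/0.29:
pH = 10.056 + (-0.348) = 9.71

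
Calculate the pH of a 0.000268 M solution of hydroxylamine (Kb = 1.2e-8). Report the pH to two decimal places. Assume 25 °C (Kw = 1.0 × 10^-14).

NH2OH + H2O ⇌ NH3OH+ + OH-
From the ICE table, Kb = x²/(0.000268 − x) = 1.2 × 10^-8.
Assume x ≪ 0.000268: x ≈ √(1.2 × 10^-8 × 0.000268) = 1.79 × 10^-6 M
pOH = −log(1.79 × 10^-6) = 5.75; pH = 14.00 − 5.75 = 8.25

pH = 8.25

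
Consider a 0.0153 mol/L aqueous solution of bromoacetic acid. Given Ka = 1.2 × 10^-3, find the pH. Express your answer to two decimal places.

BrCH2COOH ⇌ BrCH2COO- + H+
From the ICE table, Ka = [H+]²/(0.0153 − [H+]) = 1.2 × 10^-3.
[H+] is not negligible relative to C₀; solve [H+]² + 0.0012·[H+] − 1.84e-05 = 0.
[H+] = [−0.0012 + √(0.0012² + 7.34e-05)]/2 = 3.73 × 10^-3 M
pH = −log(3.73 × 10^-3) = 2.43

pH = 2.43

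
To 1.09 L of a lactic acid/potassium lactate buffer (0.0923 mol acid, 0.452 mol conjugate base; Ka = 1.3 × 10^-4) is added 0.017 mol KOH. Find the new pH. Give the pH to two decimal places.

After neutralization: n(CH3CH(OH)COOH) = 0.0753 mol, n(CH3CH(OH)COO-) = 0.469 mol.
pKa = −log(1.3 × 10^-4) = 3.886
pH = pKa + log([A⁻]/[HA]) = 3.886 + log(0.469/0.0753) = 3.886 +0.794

pH = 4.68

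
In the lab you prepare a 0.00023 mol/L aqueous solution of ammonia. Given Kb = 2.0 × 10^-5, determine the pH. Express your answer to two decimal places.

pH = 9.77

NH3 + H2O ⇌ NH4+ + OH-
Kb = [OH-]²/(0.00023 − [OH-]) = 2.0 × 10^-5
Here C₀/Kb ≈ 11.5, so the small-[OH-] approximation fails. Use the quadratic:
[OH-] = [−2e-05 + √(2e-05² + 1.84e-08)]/2 = 5.86 × 10^-5 M
pOH = 4.23, so pH = 14.00 − pOH = 9.77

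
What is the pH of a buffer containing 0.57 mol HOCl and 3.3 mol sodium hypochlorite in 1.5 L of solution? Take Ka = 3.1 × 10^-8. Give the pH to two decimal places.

pKa = −log(3.1 × 10^-8) = 7.509
Using pH = pKa + log([base]/[acid]) with [base]/[acid] = 3.3/0.57:
pH = 7.509 + (+0.763) = 8.27

pH = 8.27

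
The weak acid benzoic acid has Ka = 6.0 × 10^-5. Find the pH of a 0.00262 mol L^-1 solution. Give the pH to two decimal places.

C6H5COOH ⇌ C6H5COO- + H+
From the ICE table, Ka = [H+]²/(0.00262 − [H+]) = 6.0 × 10^-5.
Here C₀/Ka ≈ 43.7, so the small-[H+] approximation fails. Use the quadratic:
[H+] = [−6e-05 + √(6e-05² + 6.29e-07)]/2 = 3.68 × 10^-4 M
pH = −log(3.68 × 10^-4) = 3.43

pH = 3.43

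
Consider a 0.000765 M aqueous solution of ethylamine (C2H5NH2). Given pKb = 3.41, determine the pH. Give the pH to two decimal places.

pH = 10.59

C2H5NH2 + H2O ⇌ C2H5NH3+ + OH-
Kb = 10^(−3.41) = 3.89 × 10^-4
From the ICE table, Kb = x²/(0.000765 − x) = 3.89 × 10^-4.
Here C₀/Kb ≈ 1.97, so the small-x approximation fails. Use the quadratic:
x = (−Kb + √(Kb² + 4·Kb·C₀))/2 = 3.85 × 10^-4 M
pOH = −log(3.85 × 10^-4) = 3.41; pH = 14.00 − 3.41 = 10.59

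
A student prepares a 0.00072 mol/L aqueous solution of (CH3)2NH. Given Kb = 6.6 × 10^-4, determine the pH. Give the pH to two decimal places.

pH = 10.64

(CH3)2NH + H2O ⇌ (CH3)2NH2+ + OH-
Kb = [OH-]²/(0.00072 − [OH-]) = 6.6 × 10^-4
[OH-] is not negligible relative to C₀; solve [OH-]² + 0.00066·[OH-] − 4.75e-07 = 0.
[OH-] = [−0.00066 + √(0.00066² + 1.9e-06)]/2 = 4.34 × 10^-4 M
pOH = −log(4.34 × 10^-4) = 3.36; pH = 14.00 − 3.36 = 10.64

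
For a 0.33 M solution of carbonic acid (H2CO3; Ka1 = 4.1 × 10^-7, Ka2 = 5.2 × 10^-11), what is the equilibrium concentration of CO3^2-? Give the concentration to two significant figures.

5.2 × 10^-11 M

First ionization gives [H+] ≈ [HCO3-] = 3.68 × 10^-4 M.
Second step: Ka2 = [H+][CO3^2-]/[HCO3-] ≈ [CO3^2-] (since [H+] ≈ [HCO3-]).
So [CO3^2-] ≈ Ka2.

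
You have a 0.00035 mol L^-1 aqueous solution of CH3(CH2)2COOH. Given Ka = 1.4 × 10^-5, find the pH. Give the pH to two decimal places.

pH = 4.20

CH3(CH2)2COOH ⇌ CH3(CH2)2COO- + H+
Ka = [H+]²/(0.00035 − [H+]) = 1.4 × 10^-5
[H+] is not negligible relative to C₀; solve [H+]² + 1.4e-05·[H+] − 4.9e-09 = 0.
[H+] = (−Ka + √(Ka² + 4·Ka·C₀))/2 = 6.33 × 10^-5 M
pH = −log(6.33 × 10^-5) = 4.20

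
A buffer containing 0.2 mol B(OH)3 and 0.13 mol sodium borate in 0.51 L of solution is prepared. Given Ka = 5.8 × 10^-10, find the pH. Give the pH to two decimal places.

pKa = −log(5.8 × 10^-10) = 9.237
Using pH = pKa + log([base]/[acid]) with [base]/[acid] = 0.13/0.2:
pH = 9.237 + (-0.187) = 9.05

pH = 9.05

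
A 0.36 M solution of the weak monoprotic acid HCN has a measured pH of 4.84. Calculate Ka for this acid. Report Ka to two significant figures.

Ka = 5.8 × 10^-10

[H+] = 10^(-4.84) = 1.45 × 10^-5 M
At equilibrium [HA] = 0.36 − 1.45 × 10^-5 = 3.60 × 10^-1 M
Ka = [H+][A-]/[HA] = (1.45 × 10^-5)² / 3.60 × 10^-1 = 5.8 × 10^-10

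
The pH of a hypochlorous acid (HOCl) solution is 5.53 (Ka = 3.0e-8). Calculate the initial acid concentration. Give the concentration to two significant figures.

C₀ = 2.9 × 10^-4 M

[H+] = 10^(-5.53) = 2.95 × 10^-6 M = x
Ka = x²/(C₀ − x) ⇒ C₀ = x + x²/Ka
C₀ = 2.95 × 10^-6 + (2.95 × 10^-6)²/(3.0 × 10^-8) = 2.93 × 10^-4 M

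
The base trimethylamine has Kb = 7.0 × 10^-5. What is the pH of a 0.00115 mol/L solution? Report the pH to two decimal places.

pH = 10.40

(CH3)3N + H2O ⇌ (CH3)3NH+ + OH-
Let x = [OH-] at equilibrium. Kb = x²/(0.00115 − x).
Here C₀/Kb ≈ 16.4, so the small-x approximation fails. Use the quadratic:
x = [−7e-05 + √(7e-05² + 3.22e-07)]/2 = 2.51 × 10^-4 M
pOH = 3.60, so pH = 14.00 − pOH = 10.40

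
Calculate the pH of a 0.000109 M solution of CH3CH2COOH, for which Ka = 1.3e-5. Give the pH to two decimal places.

CH3CH2COOH ⇌ CH3CH2COO- + H+
Ka = [H+]²/(0.000109 − [H+]) = 1.3 × 10^-5
[H+] is not negligible relative to C₀; solve [H+]² + 1.3e-05·[H+] − 1.42e-09 = 0.
[H+] = [−1.3e-05 + √(1.3e-05² + 5.67e-09)]/2 = 3.17 × 10^-5 M
pH = −log[H+] = −log(3.17 × 10^-5) = 4.50

pH = 4.50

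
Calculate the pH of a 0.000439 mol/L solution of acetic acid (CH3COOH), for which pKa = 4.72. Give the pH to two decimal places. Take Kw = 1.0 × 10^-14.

pH = 4.08

CH3COOH ⇌ CH3COO- + H+
Ka = 10^(−4.72) = 1.91 × 10^-5
From the ICE table, Ka = [H+]²/(0.000439 − [H+]) = 1.91 × 10^-5.
Here C₀/Ka ≈ 23, so the small-[H+] approximation fails. Use the quadratic:
[H+] = (−Ka + √(Ka² + 4·Ka·C₀))/2 = 8.25 × 10^-5 M
pH = −log[H+] = −log(8.25 × 10^-5) = 4.08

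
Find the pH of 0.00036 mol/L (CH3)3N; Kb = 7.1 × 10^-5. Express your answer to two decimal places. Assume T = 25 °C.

(CH3)3N + H2O ⇌ (CH3)3NH+ + OH-
Let x = [OH-] at equilibrium. Kb = x²/(0.00036 − x).
The 5% rule fails; solving x² + Kb·x − Kb·C₀ = 0 exactly:
x = [−7.1e-05 + √(7.1e-05² + 1.02e-07)]/2 = 1.28 × 10^-4 M
pOH = 3.89, so pH = 14.00 − pOH = 10.11

pH = 10.11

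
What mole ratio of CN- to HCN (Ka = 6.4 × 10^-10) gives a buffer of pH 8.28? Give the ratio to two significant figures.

ratio = 0.12

pKa = -log(6.4 × 10^-10) = 9.194
pH = pKa + log(r) ⇒ log(r) = 8.28 − 9.194 = -0.914
r = [CN-]/[HCN] = 10^(-0.914) = 0.122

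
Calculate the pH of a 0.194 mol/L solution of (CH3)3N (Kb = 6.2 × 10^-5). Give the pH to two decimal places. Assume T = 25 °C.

(CH3)3N + H2O ⇌ (CH3)3NH+ + OH-
From the ICE table, Kb = [OH-]²/(0.194 − [OH-]) = 6.2 × 10^-5.
Since Kb ≪ C₀, [OH-] ≈ √(Kb·C₀) = 3.47 × 10^-3 M.
([OH-]/C₀ = 1.8% < 5%, so the approximation holds.)
pOH = −log(3.47 × 10^-3) = 2.46; pH = 14.00 − 2.46 = 11.54

pH = 11.54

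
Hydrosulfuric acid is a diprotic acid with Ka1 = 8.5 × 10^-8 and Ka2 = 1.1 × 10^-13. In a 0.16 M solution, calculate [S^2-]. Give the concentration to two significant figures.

First ionization gives [H+] ≈ [HS-] = 1.17 × 10^-4 M.
Second step: Ka2 = [H+][S^2-]/[HS-] ≈ [S^2-] (since [H+] ≈ [HS-]).
So [S^2-] ≈ Ka2.

1.1 × 10^-13 M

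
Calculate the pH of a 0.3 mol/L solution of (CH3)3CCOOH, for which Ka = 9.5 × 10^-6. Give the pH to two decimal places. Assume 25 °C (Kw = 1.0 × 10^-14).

pH = 2.77

(CH3)3CCOOH ⇌ (CH3)3CCOO- + H+
From the ICE table, Ka = [H+]²/(0.3 − [H+]) = 9.5 × 10^-6.
Neglecting [H+] in the denominator: [H+] = √(9.5 × 10^-6 × 0.3) = 1.69 × 10^-3 M
pH = −log[H+] = −log(1.69 × 10^-3) = 2.77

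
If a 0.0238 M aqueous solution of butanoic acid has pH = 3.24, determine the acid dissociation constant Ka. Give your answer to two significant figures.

[H+] = 10^(-3.24) = 5.75 × 10^-4 M
At equilibrium [HA] = 0.0238 − 5.75 × 10^-4 = 2.32 × 10^-2 M
Ka = [H+][A-]/[HA] = (5.75 × 10^-4)² / 2.32 × 10^-2 = 1.4 × 10^-5

Ka = 1.4 × 10^-5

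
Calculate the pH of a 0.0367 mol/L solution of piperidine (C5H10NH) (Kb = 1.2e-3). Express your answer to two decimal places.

pH = 11.78

C5H10NH + H2O ⇌ C5H10NH2+ + OH-
From the ICE table, Kb = [OH-]²/(0.0367 − [OH-]) = 1.2 × 10^-3.
[OH-] is not negligible relative to C₀; solve [OH-]² + 0.0012·[OH-] − 4.4e-05 = 0.
[OH-] = [−0.0012 + √(0.0012² + 0.000176)]/2 = 6.06 × 10^-3 M
pOH = −log(6.06 × 10^-3) = 2.22; pH = 14.00 − 2.22 = 11.78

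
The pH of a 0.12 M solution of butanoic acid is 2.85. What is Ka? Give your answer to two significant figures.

[H+] = 10^(-2.85) = 1.41 × 10^-3 M
At equilibrium [HA] = 0.12 − 1.41 × 10^-3 = 1.19 × 10^-1 M
Ka = [H+][A-]/[HA] = (1.41 × 10^-3)² / 1.19 × 10^-1 = 1.7 × 10^-5

Ka = 1.7 × 10^-5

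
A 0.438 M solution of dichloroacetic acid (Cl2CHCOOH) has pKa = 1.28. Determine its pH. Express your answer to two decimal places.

Cl2CHCOOH ⇌ Cl2CHCOO- + H+
Ka = 10^(−1.28) = 5.25 × 10^-2
Let x = [H+] at equilibrium. Ka = x²/(0.438 − x).
x is not negligible relative to C₀; solve x² + 0.0525·x − 0.023 = 0.
x = [−0.0525 + √(0.0525² + 0.092)]/2 = 1.28 × 10^-1 M
pH = −log[H+] = −log(1.28 × 10^-1) = 0.89

pH = 0.89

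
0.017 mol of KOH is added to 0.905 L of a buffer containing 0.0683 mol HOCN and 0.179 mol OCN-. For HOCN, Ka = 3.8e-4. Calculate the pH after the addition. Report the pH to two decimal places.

pH = 4.00

OH- converts HOCN to OCN-: HOCN → 0.0513 mol, OCN- → 0.196 mol.
pKa = −log(3.8 × 10^-4) = 3.420
pH = pKa + log(n_OCN-/n_HOCN) = 3.420 + log(0.196/0.0513) = 3.420 + (+0.582)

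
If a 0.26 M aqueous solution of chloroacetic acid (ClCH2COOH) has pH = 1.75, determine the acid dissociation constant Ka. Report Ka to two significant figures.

[H+] = 10^(-1.75) = 1.78 × 10^-2 M
At equilibrium [HA] = 0.26 − 1.78 × 10^-2 = 2.42 × 10^-1 M
Ka = [H+][A-]/[HA] = (1.78 × 10^-2)² / 2.42 × 10^-1 = 1.3 × 10^-3

Ka = 1.3 × 10^-3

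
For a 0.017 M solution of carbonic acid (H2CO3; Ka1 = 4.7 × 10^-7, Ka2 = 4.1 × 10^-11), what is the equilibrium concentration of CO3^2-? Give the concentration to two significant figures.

4.1 × 10^-11 M

First ionization gives [H+] ≈ [HCO3-] = 8.94 × 10^-5 M.
Second step: Ka2 = [H+][CO3^2-]/[HCO3-] ≈ [CO3^2-] (since [H+] ≈ [HCO3-]).
So [CO3^2-] ≈ Ka2.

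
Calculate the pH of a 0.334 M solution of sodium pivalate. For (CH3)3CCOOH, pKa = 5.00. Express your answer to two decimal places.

pH = 9.26

(CH3)3CCOO- is the conjugate base of the weak acid (CH3)3CCOOH.
Ka = 10^(−5.00) = 1.00 × 10^-5
Kb = Kw/Ka = 1.0×10^-14 / 1.00 × 10^-5 = 1.00 × 10^-9
Kb = x²/(0.334 − x) = 1.00 × 10^-9
Assume x ≪ 0.334: x ≈ √(1.00 × 10^-9 × 0.334) = 1.83 × 10^-5 M
Check: 0.0055% ionized — well under 5%, approximation valid.
pOH = −log(1.83 × 10^-5) = 4.74; pH = 14.00 − 4.74 = 9.26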